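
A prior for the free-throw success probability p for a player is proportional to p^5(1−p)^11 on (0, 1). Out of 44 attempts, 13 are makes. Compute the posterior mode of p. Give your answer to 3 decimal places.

p̂_MAP = 0.300

The prior density ∝ p^5(1−p)^11 is the kernel of Beta(6, 12).
Data: 13 successes in 44 trials. The binomial likelihood contributes p^13(1−p)^31, so the posterior is Beta(6+13, 12+31) = Beta(19, 43).
For Beta(a, b) with a, b > 1 the mode is (a−1)/(a+b−2) = 18/60 ≈ 0.300.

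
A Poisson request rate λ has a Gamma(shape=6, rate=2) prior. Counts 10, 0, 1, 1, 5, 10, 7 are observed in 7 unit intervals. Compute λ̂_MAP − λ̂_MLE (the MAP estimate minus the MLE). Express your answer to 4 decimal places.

Σxᵢ = 34. Posterior is Gamma(40, 9); MAP = (40−1)/9 = 39/9 ≈ 4.33333.
MLE = x̄ = 34/7 ≈ 4.85714.
Difference = 39/9 − 34/7 = -11/21 ≈ -0.5238.

MAP − MLE = -0.5238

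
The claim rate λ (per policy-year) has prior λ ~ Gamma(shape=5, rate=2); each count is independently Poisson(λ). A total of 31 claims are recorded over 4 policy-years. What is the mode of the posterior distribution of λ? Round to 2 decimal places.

Σxᵢ = 31, n = 4.
Posterior ∝ λ^4e^(−2λ) · λ^31e^(−4λ) = λ^35e^(−6λ), i.e. Gamma(shape=36, rate=6).
The mode of a Gamma(a, b) with a ≥ 1 (shape–rate) is (a−1)/b = 35/6 ≈ 5.83.

λ̂_MAP = 5.83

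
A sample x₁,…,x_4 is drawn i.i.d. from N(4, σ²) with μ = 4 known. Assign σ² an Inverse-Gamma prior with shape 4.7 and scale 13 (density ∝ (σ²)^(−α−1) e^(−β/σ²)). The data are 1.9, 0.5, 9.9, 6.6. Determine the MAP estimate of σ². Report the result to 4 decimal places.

σ̂²_MAP = 5.4695

Sum of squared deviations about the known mean: SS = (1.9−4)² + (0.5−4)² + (9.9−4)² + (6.6−4)² = 58.23.
The Normal likelihood contributes (σ²)^(−n/2) exp(−SS/(2σ²)), so the posterior is Inverse-Gamma(α + n/2, β + SS/2) = Inverse-Gamma(6.7, 42.115).
The mode of Inverse-Gamma(a, b) is b/(a+1) = 42.115/7.7 ≈ 5.4695.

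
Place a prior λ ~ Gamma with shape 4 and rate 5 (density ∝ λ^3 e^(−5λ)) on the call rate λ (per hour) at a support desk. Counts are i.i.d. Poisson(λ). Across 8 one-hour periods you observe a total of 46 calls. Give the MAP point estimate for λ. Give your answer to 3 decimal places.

λ̂_MAP = 3.769

Σxᵢ = 46, n = 8.
Posterior ∝ λ^3e^(−5λ) · λ^46e^(−8λ) = λ^49e^(−13λ), i.e. Gamma(shape=50, rate=13).
The mode of a Gamma(a, b) with a ≥ 1 (shape–rate) is (a−1)/b = 49/13 ≈ 3.769.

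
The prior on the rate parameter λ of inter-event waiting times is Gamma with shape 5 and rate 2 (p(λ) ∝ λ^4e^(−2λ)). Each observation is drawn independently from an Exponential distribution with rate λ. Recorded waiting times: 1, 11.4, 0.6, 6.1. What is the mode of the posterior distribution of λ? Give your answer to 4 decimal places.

λ̂_MAP = 0.3791

The Exponential(rate=λ) likelihood is ∝ λ^n e^(−λΣtᵢ). Here n = 4 and Σtᵢ = 1 + 11.4 + 0.6 + 6.1 = 19.1.
Posterior ∝ λ^4e^(−2λ) · λ^4e^(−19.1λ) = λ^8e^(−21.1λ), i.e. Gamma(9, 21.1).
Mode = (a−1)/b = 8/21.1 ≈ 0.3791.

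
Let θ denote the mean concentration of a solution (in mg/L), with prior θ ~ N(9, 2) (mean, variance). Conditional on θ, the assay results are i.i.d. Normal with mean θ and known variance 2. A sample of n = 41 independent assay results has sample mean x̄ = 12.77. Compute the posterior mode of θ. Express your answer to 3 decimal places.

θ̂_MAP = 12.680

n = 41, x̄ = 12.77.
For a Normal prior and Normal likelihood with known variance, the posterior is Normal; its mode equals its mean, the precision-weighted average.
Prior precision 1/σ₀² = 1/2 = 0.5; data precision n/σ² = 41/2 = 20.5.
θ̂ = (0.5·9 + 20.5·12.77) / (0.5 + 20.5) = 266.285/21 = 53257/4200 ≈ 12.680.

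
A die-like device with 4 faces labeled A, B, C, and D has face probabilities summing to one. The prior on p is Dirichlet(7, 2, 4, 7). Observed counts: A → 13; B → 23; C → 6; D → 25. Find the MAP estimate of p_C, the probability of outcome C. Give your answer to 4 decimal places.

The posterior is Dirichlet(αᵢ + nᵢ) = Dirichlet(20, 25, 10, 32).
For a Dirichlet(a₁,…,a_K) with all aᵢ > 1, the mode has j-th component (aⱼ − 1)/(Σaᵢ − K).
Here Σaᵢ = 87 and K = 4, so p_C = (10 − 1)/(87 − 4) = 9/83 ≈ 0.1084.

MAP estimate of p_C = 0.1084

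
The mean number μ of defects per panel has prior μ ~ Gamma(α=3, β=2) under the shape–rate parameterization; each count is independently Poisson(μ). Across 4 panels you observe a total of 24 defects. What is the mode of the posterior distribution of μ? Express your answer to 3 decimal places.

μ̂_MAP = 4.333

Σxᵢ = 24, n = 4.
Posterior ∝ μ^2e^(−2μ) · μ^24e^(−4μ) = μ^26e^(−6μ), i.e. Gamma(shape=27, rate=6).
The mode of a Gamma(a, b) with a ≥ 1 (shape–rate) is (a−1)/b = 26/6 ≈ 4.333.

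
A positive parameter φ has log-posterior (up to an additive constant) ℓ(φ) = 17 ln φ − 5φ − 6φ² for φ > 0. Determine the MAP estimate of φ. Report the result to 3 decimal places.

φ̂_MAP = 1.000

ℓ'(φ) = 17/φ − 5 − 12φ. Setting this to zero and multiplying by φ: 12φ² + 5φ − 17 = 0.
φ = (−5 + √(5² + 4·12·17)) / (2·12) = (−5 + √841) / 24 = (−5 + 29)/24 = 1.
ℓ''(φ) = −17/φ² − 12 < 0, confirming a maximum.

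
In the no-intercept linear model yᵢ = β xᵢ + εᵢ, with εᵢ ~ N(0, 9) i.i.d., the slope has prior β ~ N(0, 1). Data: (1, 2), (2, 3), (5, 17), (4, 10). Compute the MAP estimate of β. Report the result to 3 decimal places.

log p(β | y) = −Σ(yᵢ − βxᵢ)²/(2·9) − β²/(2·1) + const.
Setting the derivative to zero: Σxᵢ(yᵢ − βxᵢ)/9 − β/1 = 0, so β = Σxᵢyᵢ / (Σxᵢ² + σ²/τ²).
Σxᵢyᵢ = 1·2 + 2·3 + 5·17 + 4·10 = 133; Σxᵢ² = 46; σ²/τ² = 9.
β̂_MAP = 133 / (46 + 9) = 133/55 ≈ 2.418.

β̂_MAP = 2.418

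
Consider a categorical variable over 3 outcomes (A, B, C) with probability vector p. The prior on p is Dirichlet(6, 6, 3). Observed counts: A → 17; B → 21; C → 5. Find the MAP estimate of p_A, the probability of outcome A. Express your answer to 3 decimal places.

The posterior is Dirichlet(αᵢ + nᵢ) = Dirichlet(23, 27, 8).
For a Dirichlet(a₁,…,a_K) with all aᵢ > 1, the mode has j-th component (aⱼ − 1)/(Σaᵢ − K).
Here Σaᵢ = 58 and K = 3, so p_A = (23 − 1)/(58 − 3) = 22/55 ≈ 0.400.

MAP estimate of p_A = 0.400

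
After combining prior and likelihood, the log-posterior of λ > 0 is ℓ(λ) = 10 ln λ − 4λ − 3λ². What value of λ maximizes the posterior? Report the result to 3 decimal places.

ℓ'(λ) = 10/λ − 4 − 6λ. Setting this to zero and multiplying by λ: 6λ² + 4λ − 10 = 0.
λ = (−4 + √(4² + 4·6·10)) / (2·6) = (−4 + √256) / 12 = (−4 + 16)/12 = 1.
ℓ''(λ) = −10/λ² − 6 < 0, confirming a maximum.

λ̂_MAP = 1.000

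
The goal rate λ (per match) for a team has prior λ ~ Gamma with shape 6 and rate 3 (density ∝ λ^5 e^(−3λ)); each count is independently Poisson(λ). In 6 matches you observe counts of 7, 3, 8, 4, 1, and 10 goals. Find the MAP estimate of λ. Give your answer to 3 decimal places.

λ̂_MAP = 4.222

Σxᵢ = 7+3+8+4+1+10 = 33, with n = 6.
Posterior ∝ λ^5e^(−3λ) · λ^33e^(−6λ) = λ^38e^(−9λ), i.e. Gamma(shape=39, rate=9).
The mode of a Gamma(a, b) with a ≥ 1 (shape–rate) is (a−1)/b = 38/9 ≈ 4.222.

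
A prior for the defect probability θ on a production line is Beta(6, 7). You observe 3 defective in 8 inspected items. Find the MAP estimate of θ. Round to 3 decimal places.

θ̂_MAP = 0.421

Prior: Beta(6, 7).
Data: 3 successes in 8 trials. The binomial likelihood contributes θ^3(1−θ)^5, so the posterior is Beta(6+3, 7+5) = Beta(9, 12).
For Beta(a, b) with a, b > 1 the mode is (a−1)/(a+b−2) = 8/19 ≈ 0.421.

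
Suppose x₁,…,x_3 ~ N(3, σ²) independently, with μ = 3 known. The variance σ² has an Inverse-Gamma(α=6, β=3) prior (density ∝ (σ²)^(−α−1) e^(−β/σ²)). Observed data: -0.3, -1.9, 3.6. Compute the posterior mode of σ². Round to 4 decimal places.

σ̂²_MAP = 2.4271

Sum of squared deviations about the known mean: SS = (-0.3−3)² + (-1.9−3)² + (3.6−3)² = 35.26.
The Normal likelihood contributes (σ²)^(−n/2) exp(−SS/(2σ²)), so the posterior is Inverse-Gamma(α + n/2, β + SS/2) = Inverse-Gamma(7.5, 20.63).
The mode of Inverse-Gamma(a, b) is b/(a+1) = 20.63/8.5 ≈ 2.4271.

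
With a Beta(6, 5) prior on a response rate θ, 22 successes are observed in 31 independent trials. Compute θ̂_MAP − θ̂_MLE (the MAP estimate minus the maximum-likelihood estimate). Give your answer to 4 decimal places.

MAP − MLE = -0.0347

Posterior is Beta(28, 14); MAP = (28−1)/(42−2) = 27/40 ≈ 0.67500.
MLE ignores the prior: θ̂_MLE = k/n = 22/31 ≈ 0.70968.
Difference = 27/40 − 22/31 = -43/1240 ≈ -0.0347.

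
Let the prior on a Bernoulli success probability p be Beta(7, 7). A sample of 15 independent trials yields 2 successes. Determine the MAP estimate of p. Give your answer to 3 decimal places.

Prior: Beta(7, 7).
Data: 2 successes in 15 trials. The binomial likelihood contributes p^2(1−p)^13, so the posterior is Beta(7+2, 7+13) = Beta(9, 20).
For Beta(a, b) with a, b > 1 the mode is (a−1)/(a+b−2) = 8/27 ≈ 0.296.

p̂_MAP = 0.296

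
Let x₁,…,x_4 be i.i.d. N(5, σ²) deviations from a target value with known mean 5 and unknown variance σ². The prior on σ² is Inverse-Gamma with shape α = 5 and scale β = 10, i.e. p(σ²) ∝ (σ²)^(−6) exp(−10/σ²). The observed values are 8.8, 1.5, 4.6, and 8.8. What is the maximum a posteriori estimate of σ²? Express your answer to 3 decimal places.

σ̂²_MAP = 3.831

Sum of squared deviations about the known mean: SS = (8.8−5)² + (1.5−5)² + (4.6−5)² + (8.8−5)² = 41.29.
The Normal likelihood contributes (σ²)^(−n/2) exp(−SS/(2σ²)), so the posterior is Inverse-Gamma(α + n/2, β + SS/2) = Inverse-Gamma(7, 30.645).
The mode of Inverse-Gamma(a, b) is b/(a+1) = 30.645/8 ≈ 3.831.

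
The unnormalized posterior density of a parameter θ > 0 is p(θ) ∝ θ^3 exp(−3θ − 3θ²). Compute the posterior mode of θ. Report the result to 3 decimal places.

ℓ'(θ) = 3/θ − 3 − 6θ. Setting this to zero and multiplying by θ: 6θ² + 3θ − 3 = 0.
θ = (−3 + √(3² + 4·6·3)) / (2·6) = (−3 + √81) / 12 = (−3 + 9)/12 = 1/2.
ℓ''(θ) = −3/θ² − 6 < 0, confirming a maximum.

θ̂_MAP = 0.500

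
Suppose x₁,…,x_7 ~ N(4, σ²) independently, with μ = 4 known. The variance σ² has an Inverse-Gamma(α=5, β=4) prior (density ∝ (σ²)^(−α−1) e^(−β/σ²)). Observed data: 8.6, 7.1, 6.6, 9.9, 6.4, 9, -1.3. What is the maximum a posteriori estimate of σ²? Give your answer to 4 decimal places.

Sum of squared deviations about the known mean: SS = (8.6−4)² + (7.1−4)² + (6.6−4)² + (9.9−4)² + (6.4−4)² + (9−4)² + (-1.3−4)² = 131.19.
The Normal likelihood contributes (σ²)^(−n/2) exp(−SS/(2σ²)), so the posterior is Inverse-Gamma(α + n/2, β + SS/2) = Inverse-Gamma(8.5, 69.595).
The mode of Inverse-Gamma(a, b) is b/(a+1) = 69.595/9.5 ≈ 7.3258.

σ̂²_MAP = 7.3258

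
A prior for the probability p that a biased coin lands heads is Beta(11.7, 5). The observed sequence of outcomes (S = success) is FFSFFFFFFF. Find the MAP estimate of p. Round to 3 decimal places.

Prior: Beta(11.7, 5).
Data: 1 success in 10 trials (from the sequence). The binomial likelihood contributes p(1−p)^9, so the posterior is Beta(11.7+1, 5+9) = Beta(12.7, 14).
For Beta(a, b) with a, b > 1 the mode is (a−1)/(a+b−2) = 11.7/24.7 ≈ 0.474.

p̂_MAP = 0.474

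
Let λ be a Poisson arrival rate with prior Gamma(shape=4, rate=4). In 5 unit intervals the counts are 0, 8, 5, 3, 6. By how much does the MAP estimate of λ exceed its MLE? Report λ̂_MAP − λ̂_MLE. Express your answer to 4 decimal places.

MAP − MLE = -1.6222

Σxᵢ = 22. Posterior is Gamma(26, 9); MAP = (26−1)/9 = 25/9 ≈ 2.77778.
MLE = x̄ = 22/5 ≈ 4.40000.
Difference = 25/9 − 22/5 = -73/45 ≈ -1.6222.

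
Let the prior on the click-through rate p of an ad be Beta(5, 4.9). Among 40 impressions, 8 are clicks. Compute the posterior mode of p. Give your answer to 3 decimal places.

p̂_MAP = 0.251

Prior: Beta(5, 4.9).
Data: 8 successes in 40 trials. The binomial likelihood contributes p^8(1−p)^32, so the posterior is Beta(5+8, 4.9+32) = Beta(13, 36.9).
For Beta(a, b) with a, b > 1 the mode is (a−1)/(a+b−2) = 12/47.9 ≈ 0.251.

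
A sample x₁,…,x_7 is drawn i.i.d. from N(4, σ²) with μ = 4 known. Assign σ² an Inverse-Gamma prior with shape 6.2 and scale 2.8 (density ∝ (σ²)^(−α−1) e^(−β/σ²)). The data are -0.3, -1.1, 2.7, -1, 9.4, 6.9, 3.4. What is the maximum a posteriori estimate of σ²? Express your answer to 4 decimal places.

Sum of squared deviations about the known mean: SS = (-0.3−4)² + (-1.1−4)² + (2.7−4)² + (-1−4)² + (9.4−4)² + (6.9−4)² + (3.4−4)² = 109.12.
The Normal likelihood contributes (σ²)^(−n/2) exp(−SS/(2σ²)), so the posterior is Inverse-Gamma(α + n/2, β + SS/2) = Inverse-Gamma(9.7, 57.36).
The mode of Inverse-Gamma(a, b) is b/(a+1) = 57.36/10.7 ≈ 5.3607.

σ̂²_MAP = 5.3607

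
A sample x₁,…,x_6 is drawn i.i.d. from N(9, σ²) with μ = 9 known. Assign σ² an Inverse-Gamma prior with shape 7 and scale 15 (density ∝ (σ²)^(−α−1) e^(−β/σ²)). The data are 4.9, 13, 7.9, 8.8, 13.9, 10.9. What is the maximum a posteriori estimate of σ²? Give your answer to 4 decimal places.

Sum of squared deviations about the known mean: SS = (4.9−9)² + (13−9)² + (7.9−9)² + (8.8−9)² + (13.9−9)² + (10.9−9)² = 61.68.
The Normal likelihood contributes (σ²)^(−n/2) exp(−SS/(2σ²)), so the posterior is Inverse-Gamma(α + n/2, β + SS/2) = Inverse-Gamma(10, 45.84).
The mode of Inverse-Gamma(a, b) is b/(a+1) = 45.84/11 ≈ 4.1673.

σ̂²_MAP = 4.1673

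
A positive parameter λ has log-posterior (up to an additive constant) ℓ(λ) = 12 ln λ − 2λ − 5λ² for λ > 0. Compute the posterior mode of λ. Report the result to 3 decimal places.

λ̂_MAP = 1.000

ℓ'(λ) = 12/λ − 2 − 10λ. Setting this to zero and multiplying by λ: 10λ² + 2λ − 12 = 0.
λ = (−2 + √(2² + 4·10·12)) / (2·10) = (−2 + √484) / 20 = (−2 + 22)/20 = 1.
ℓ''(λ) = −12/λ² − 10 < 0, confirming a maximum.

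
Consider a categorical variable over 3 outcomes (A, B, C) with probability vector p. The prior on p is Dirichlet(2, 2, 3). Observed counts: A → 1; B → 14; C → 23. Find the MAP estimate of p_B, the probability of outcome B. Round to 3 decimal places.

The posterior is Dirichlet(αᵢ + nᵢ) = Dirichlet(3, 16, 26).
For a Dirichlet(a₁,…,a_K) with all aᵢ > 1, the mode has j-th component (aⱼ − 1)/(Σaᵢ − K).
Here Σaᵢ = 45 and K = 3, so p_B = (16 − 1)/(45 − 3) = 15/42 ≈ 0.357.

MAP estimate of p_B = 0.357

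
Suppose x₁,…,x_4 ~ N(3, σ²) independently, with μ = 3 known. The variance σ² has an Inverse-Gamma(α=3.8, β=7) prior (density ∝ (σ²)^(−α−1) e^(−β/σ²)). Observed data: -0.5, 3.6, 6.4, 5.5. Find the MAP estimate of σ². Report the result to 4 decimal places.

Sum of squared deviations about the known mean: SS = (-0.5−3)² + (3.6−3)² + (6.4−3)² + (5.5−3)² = 30.42.
The Normal likelihood contributes (σ²)^(−n/2) exp(−SS/(2σ²)), so the posterior is Inverse-Gamma(α + n/2, β + SS/2) = Inverse-Gamma(5.8, 22.21).
The mode of Inverse-Gamma(a, b) is b/(a+1) = 22.21/6.8 ≈ 3.2662.

σ̂²_MAP = 3.2662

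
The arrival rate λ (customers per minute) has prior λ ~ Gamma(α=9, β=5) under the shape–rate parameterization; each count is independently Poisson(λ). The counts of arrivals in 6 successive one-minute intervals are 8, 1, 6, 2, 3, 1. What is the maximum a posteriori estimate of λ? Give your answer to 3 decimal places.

Σxᵢ = 8+1+6+2+3+1 = 21, with n = 6.
Posterior ∝ λ^8e^(−5λ) · λ^21e^(−6λ) = λ^29e^(−11λ), i.e. Gamma(shape=30, rate=11).
The mode of a Gamma(a, b) with a ≥ 1 (shape–rate) is (a−1)/b = 29/11 ≈ 2.636.

λ̂_MAP = 2.636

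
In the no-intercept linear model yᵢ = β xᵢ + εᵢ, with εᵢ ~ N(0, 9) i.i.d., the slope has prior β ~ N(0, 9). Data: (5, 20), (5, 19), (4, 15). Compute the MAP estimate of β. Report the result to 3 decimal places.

log p(β | y) = −Σ(yᵢ − βxᵢ)²/(2·9) − β²/(2·9) + const.
Setting the derivative to zero: Σxᵢ(yᵢ − βxᵢ)/9 − β/9 = 0, so β = Σxᵢyᵢ / (Σxᵢ² + σ²/τ²).
Σxᵢyᵢ = 5·20 + 5·19 + 4·15 = 255; Σxᵢ² = 66; σ²/τ² = 1.
β̂_MAP = 255 / (66 + 1) = 255/67 ≈ 3.806.

β̂_MAP = 3.806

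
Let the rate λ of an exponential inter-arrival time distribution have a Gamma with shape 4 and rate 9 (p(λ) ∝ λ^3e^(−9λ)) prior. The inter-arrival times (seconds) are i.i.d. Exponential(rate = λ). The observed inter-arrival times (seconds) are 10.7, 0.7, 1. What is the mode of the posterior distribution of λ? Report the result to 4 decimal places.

The Exponential(rate=λ) likelihood is ∝ λ^n e^(−λΣtᵢ). Here n = 3 and Σtᵢ = 10.7 + 0.7 + 1 = 12.4.
Posterior ∝ λ^3e^(−9λ) · λ^3e^(−12.4λ) = λ^6e^(−21.4λ), i.e. Gamma(7, 21.4).
Mode = (a−1)/b = 6/21.4 ≈ 0.2804.

λ̂_MAP = 0.2804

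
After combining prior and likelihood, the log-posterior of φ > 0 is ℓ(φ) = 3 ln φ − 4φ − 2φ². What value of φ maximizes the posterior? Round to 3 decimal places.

ℓ'(φ) = 3/φ − 4 − 4φ. Setting this to zero and multiplying by φ: 4φ² + 4φ − 3 = 0.
φ = (−4 + √(4² + 4·4·3)) / (2·4) = (−4 + √64) / 8 = (−4 + 8)/8 = 1/2.
ℓ''(φ) = −3/φ² − 4 < 0, confirming a maximum.

φ̂_MAP = 0.500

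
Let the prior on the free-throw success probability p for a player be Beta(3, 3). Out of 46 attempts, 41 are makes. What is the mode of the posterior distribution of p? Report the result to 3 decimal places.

Prior: Beta(3, 3).
Data: 41 successes in 46 trials. The binomial likelihood contributes p^41(1−p)^5, so the posterior is Beta(3+41, 3+5) = Beta(44, 8).
For Beta(a, b) with a, b > 1 the mode is (a−1)/(a+b−2) = 43/50 ≈ 0.860.

p̂_MAP = 0.860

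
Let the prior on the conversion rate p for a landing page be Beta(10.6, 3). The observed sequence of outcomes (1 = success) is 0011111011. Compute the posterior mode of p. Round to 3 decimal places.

Prior: Beta(10.6, 3).
Data: 7 successes in 10 trials (from the sequence). The binomial likelihood contributes p^7(1−p)^3, so the posterior is Beta(10.6+7, 3+3) = Beta(17.6, 6).
For Beta(a, b) with a, b > 1 the mode is (a−1)/(a+b−2) = 16.6/21.6 ≈ 0.769.

p̂_MAP = 0.769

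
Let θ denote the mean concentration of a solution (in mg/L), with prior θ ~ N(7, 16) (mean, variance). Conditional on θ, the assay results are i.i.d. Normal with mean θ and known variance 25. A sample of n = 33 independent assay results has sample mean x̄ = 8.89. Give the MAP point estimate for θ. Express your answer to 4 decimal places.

θ̂_MAP = 8.8046

n = 33, x̄ = 8.89.
For a Normal prior and Normal likelihood with known variance, the posterior is Normal; its mode equals its mean, the precision-weighted average.
Prior precision 1/σ₀² = 1/16 = 0.0625; data precision n/σ² = 33/25 = 1.32.
θ̂ = (0.0625·7 + 1.32·8.89) / (0.0625 + 1.32) = 12.1723/1.3825 = 17389/1975 ≈ 8.8046.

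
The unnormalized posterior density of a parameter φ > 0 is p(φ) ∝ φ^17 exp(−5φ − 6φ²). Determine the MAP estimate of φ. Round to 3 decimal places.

φ̂_MAP = 1.000

ℓ'(φ) = 17/φ − 5 − 12φ. Setting this to zero and multiplying by φ: 12φ² + 5φ − 17 = 0.
φ = (−5 + √(5² + 4·12·17)) / (2·12) = (−5 + √841) / 24 = (−5 + 29)/24 = 1.
ℓ''(φ) = −17/φ² − 12 < 0, confirming a maximum.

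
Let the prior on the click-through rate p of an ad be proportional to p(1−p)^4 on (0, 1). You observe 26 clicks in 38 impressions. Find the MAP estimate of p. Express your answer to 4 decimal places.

The prior density ∝ p(1−p)^4 is the kernel of Beta(2, 5).
Data: 26 successes in 38 trials. The binomial likelihood contributes p^26(1−p)^12, so the posterior is Beta(2+26, 5+12) = Beta(28, 17).
For Beta(a, b) with a, b > 1 the mode is (a−1)/(a+b−2) = 27/43 ≈ 0.6279.

p̂_MAP = 0.6279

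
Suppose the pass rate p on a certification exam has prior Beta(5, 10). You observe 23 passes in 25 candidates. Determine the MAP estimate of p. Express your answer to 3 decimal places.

Prior: Beta(5, 10).
Data: 23 successes in 25 trials. The binomial likelihood contributes p^23(1−p)^2, so the posterior is Beta(5+23, 10+2) = Beta(28, 12).
For Beta(a, b) with a, b > 1 the mode is (a−1)/(a+b−2) = 27/38 ≈ 0.711.

p̂_MAP = 0.711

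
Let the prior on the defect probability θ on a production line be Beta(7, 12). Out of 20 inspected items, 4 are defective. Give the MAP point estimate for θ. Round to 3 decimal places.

θ̂_MAP = 0.270

Prior: Beta(7, 12).
Data: 4 successes in 20 trials. The binomial likelihood contributes θ^4(1−θ)^16, so the posterior is Beta(7+4, 12+16) = Beta(11, 28).
For Beta(a, b) with a, b > 1 the mode is (a−1)/(a+b−2) = 10/37 ≈ 0.270.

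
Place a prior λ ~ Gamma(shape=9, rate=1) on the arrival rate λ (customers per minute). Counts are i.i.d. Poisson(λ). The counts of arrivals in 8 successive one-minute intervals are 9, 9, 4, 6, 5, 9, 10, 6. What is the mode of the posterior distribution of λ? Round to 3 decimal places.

Σxᵢ = 9+9+4+6+5+9+10+6 = 58, with n = 8.
Posterior ∝ λ^8e^(−1λ) · λ^58e^(−8λ) = λ^66e^(−9λ), i.e. Gamma(shape=67, rate=9).
The mode of a Gamma(a, b) with a ≥ 1 (shape–rate) is (a−1)/b = 66/9 ≈ 7.333.

λ̂_MAP = 7.333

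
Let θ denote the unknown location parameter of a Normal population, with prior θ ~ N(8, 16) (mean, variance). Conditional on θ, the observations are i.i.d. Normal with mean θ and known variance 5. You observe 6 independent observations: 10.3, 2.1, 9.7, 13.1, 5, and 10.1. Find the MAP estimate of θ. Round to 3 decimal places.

θ̂_MAP = 8.364

n = 6; x̄ = (10.3 + 2.1 + 9.7 + 13.1 + 5 + 10.1)/6 = 50.3/6 = 503/60 ≈ 8.3833.
For a Normal prior and Normal likelihood with known variance, the posterior is Normal; its mode equals its mean, the precision-weighted average.
Prior precision 1/σ₀² = 1/16 = 0.0625; data precision n/σ² = 6/5 = 1.2.
θ̂ = (0.0625·8 + 1.2·(503/60)) / (0.0625 + 1.2) = 10.56/1.2625 = 4224/505 ≈ 8.364.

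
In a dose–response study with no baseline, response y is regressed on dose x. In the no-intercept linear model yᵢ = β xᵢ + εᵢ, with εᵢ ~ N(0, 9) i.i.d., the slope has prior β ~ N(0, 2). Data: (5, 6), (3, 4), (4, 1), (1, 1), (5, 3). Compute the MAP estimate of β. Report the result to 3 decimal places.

log p(β | y) = −Σ(yᵢ − βxᵢ)²/(2·9) − β²/(2·2) + const.
Setting the derivative to zero: Σxᵢ(yᵢ − βxᵢ)/9 − β/2 = 0, so β = Σxᵢyᵢ / (Σxᵢ² + σ²/τ²).
Σxᵢyᵢ = 5·6 + 3·4 + 4·1 + 1·1 + 5·3 = 62; Σxᵢ² = 76; σ²/τ² = 4.5.
β̂_MAP = 62 / (76 + 4.5) = 62/80.5 ≈ 0.770.

β̂_MAP = 0.770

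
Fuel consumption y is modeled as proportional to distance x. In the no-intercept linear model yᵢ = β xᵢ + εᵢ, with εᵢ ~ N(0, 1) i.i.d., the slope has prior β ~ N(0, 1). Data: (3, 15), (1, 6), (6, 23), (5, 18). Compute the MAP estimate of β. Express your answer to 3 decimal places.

log p(β | y) = −Σ(yᵢ − βxᵢ)²/(2·1) − β²/(2·1) + const.
Setting the derivative to zero: Σxᵢ(yᵢ − βxᵢ)/1 − β/1 = 0, so β = Σxᵢyᵢ / (Σxᵢ² + σ²/τ²).
Σxᵢyᵢ = 3·15 + 1·6 + 6·23 + 5·18 = 279; Σxᵢ² = 71; σ²/τ² = 1.
β̂_MAP = 279 / (71 + 1) = 279/72 ≈ 3.875.

β̂_MAP = 3.875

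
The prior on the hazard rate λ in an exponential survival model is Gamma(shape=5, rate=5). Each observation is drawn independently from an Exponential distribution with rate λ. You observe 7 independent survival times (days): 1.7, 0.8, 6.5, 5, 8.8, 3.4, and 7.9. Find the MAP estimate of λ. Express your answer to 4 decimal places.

The Exponential(rate=λ) likelihood is ∝ λ^n e^(−λΣtᵢ). Here n = 7 and Σtᵢ = 1.7 + 0.8 + 6.5 + 5 + 8.8 + 3.4 + 7.9 = 34.1.
Posterior ∝ λ^4e^(−5λ) · λ^7e^(−34.1λ) = λ^11e^(−39.1λ), i.e. Gamma(12, 39.1).
Mode = (a−1)/b = 11/39.1 ≈ 0.2813.

λ̂_MAP = 0.2813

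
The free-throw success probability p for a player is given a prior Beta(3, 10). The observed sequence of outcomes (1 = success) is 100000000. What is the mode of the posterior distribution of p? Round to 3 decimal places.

p̂_MAP = 0.150

Prior: Beta(3, 10).
Data: 1 success in 9 trials (from the sequence). The binomial likelihood contributes p(1−p)^8, so the posterior is Beta(3+1, 10+8) = Beta(4, 18).
For Beta(a, b) with a, b > 1 the mode is (a−1)/(a+b−2) = 3/20 ≈ 0.150.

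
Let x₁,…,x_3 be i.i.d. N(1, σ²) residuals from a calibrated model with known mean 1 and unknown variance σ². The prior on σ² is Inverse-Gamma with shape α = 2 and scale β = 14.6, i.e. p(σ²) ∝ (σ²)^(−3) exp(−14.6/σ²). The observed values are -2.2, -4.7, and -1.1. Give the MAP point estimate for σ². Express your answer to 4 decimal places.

σ̂²_MAP = 8.4822

Sum of squared deviations about the known mean: SS = (-2.2−1)² + (-4.7−1)² + (-1.1−1)² = 47.14.
The Normal likelihood contributes (σ²)^(−n/2) exp(−SS/(2σ²)), so the posterior is Inverse-Gamma(α + n/2, β + SS/2) = Inverse-Gamma(3.5, 38.17).
The mode of Inverse-Gamma(a, b) is b/(a+1) = 38.17/4.5 ≈ 8.4822.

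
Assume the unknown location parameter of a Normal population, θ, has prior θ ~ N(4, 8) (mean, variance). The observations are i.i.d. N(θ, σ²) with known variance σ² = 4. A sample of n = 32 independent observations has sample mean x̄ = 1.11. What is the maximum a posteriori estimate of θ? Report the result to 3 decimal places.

θ̂_MAP = 1.154

n = 32, x̄ = 1.11.
For a Normal prior and Normal likelihood with known variance, the posterior is Normal; its mode equals its mean, the precision-weighted average.
Prior precision 1/σ₀² = 1/8 = 0.125; data precision n/σ² = 32/4 = 8.
θ̂ = (0.125·4 + 8·1.11) / (0.125 + 8) = 9.38/8.125 = 1876/1625 ≈ 1.154.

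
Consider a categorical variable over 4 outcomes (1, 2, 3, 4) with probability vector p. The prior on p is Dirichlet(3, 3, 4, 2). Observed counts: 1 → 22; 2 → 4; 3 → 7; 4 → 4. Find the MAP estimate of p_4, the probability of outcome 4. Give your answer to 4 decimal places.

The posterior is Dirichlet(αᵢ + nᵢ) = Dirichlet(25, 7, 11, 6).
For a Dirichlet(a₁,…,a_K) with all aᵢ > 1, the mode has j-th component (aⱼ − 1)/(Σaᵢ − K).
Here Σaᵢ = 49 and K = 4, so p_4 = (6 − 1)/(49 − 4) = 5/45 ≈ 0.1111.

MAP estimate: 0.1111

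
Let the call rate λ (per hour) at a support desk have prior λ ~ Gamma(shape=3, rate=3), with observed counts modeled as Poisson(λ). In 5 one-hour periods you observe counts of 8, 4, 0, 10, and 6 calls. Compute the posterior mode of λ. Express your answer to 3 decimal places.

Σxᵢ = 8+4+0+10+6 = 28, with n = 5.
Posterior ∝ λ^2e^(−3λ) · λ^28e^(−5λ) = λ^30e^(−8λ), i.e. Gamma(shape=31, rate=8).
The mode of a Gamma(a, b) with a ≥ 1 (shape–rate) is (a−1)/b = 30/8 ≈ 3.750.

λ̂_MAP = 3.750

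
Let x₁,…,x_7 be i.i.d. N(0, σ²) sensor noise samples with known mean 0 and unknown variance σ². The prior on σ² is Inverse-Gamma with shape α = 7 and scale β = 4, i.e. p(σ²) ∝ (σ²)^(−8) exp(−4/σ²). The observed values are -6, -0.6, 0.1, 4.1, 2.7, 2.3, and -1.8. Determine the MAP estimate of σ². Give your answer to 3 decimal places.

Sum of squared deviations about the known mean: SS = (-6−0)² + (-0.6−0)² + (0.1−0)² + (4.1−0)² + (2.7−0)² + (2.3−0)² + (-1.8−0)² = 69.
The Normal likelihood contributes (σ²)^(−n/2) exp(−SS/(2σ²)), so the posterior is Inverse-Gamma(α + n/2, β + SS/2) = Inverse-Gamma(10.5, 38.5).
The mode of Inverse-Gamma(a, b) is b/(a+1) = 38.5/11.5 ≈ 3.348.

σ̂²_MAP = 3.348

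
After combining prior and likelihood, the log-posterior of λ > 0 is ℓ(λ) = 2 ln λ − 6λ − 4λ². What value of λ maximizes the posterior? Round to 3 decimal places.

λ̂_MAP = 0.250

ℓ'(λ) = 2/λ − 6 − 8λ. Setting this to zero and multiplying by λ: 8λ² + 6λ − 2 = 0.
λ = (−6 + √(6² + 4·8·2)) / (2·8) = (−6 + √100) / 16 = (−6 + 10)/16 = 1/4.
ℓ''(λ) = −2/λ² − 8 < 0, confirming a maximum.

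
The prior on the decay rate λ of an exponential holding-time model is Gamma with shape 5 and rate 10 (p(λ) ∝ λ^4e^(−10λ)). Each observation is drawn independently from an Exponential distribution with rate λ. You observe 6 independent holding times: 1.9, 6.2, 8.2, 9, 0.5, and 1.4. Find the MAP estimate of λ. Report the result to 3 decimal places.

λ̂_MAP = 0.269

The Exponential(rate=λ) likelihood is ∝ λ^n e^(−λΣtᵢ). Here n = 6 and Σtᵢ = 1.9 + 6.2 + 8.2 + 9 + 0.5 + 1.4 = 27.2.
Posterior ∝ λ^4e^(−10λ) · λ^6e^(−27.2λ) = λ^10e^(−37.2λ), i.e. Gamma(11, 37.2).
Mode = (a−1)/b = 10/37.2 ≈ 0.269.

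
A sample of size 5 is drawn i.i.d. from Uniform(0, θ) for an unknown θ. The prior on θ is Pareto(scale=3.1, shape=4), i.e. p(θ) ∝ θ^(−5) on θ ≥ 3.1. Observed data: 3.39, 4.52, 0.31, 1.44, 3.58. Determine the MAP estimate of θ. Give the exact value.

θ̂_MAP = 4.52

The Uniform(0, θ) likelihood is θ^(−n) for θ ≥ max(xᵢ), zero otherwise. Here max(xᵢ) = 4.52.
Posterior ∝ θ^(−5) · θ^(−5) = θ^(−10) on θ ≥ max(3.1, 4.52) = 4.52.
This density is strictly decreasing in θ, so the posterior mode lies at the lower boundary of the support.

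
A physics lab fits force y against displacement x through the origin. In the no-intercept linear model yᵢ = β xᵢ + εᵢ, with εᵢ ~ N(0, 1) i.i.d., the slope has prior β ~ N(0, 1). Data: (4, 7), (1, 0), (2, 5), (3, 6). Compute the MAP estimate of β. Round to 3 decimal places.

β̂_MAP = 1.806

log p(β | y) = −Σ(yᵢ − βxᵢ)²/(2·1) − β²/(2·1) + const.
Setting the derivative to zero: Σxᵢ(yᵢ − βxᵢ)/1 − β/1 = 0, so β = Σxᵢyᵢ / (Σxᵢ² + σ²/τ²).
Σxᵢyᵢ = 4·7 + 1·0 + 2·5 + 3·6 = 56; Σxᵢ² = 30; σ²/τ² = 1.
β̂_MAP = 56 / (30 + 1) = 56/31 ≈ 1.806.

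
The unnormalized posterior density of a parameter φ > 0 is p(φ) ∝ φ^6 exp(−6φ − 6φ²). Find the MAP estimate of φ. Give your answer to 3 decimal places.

ℓ'(φ) = 6/φ − 6 − 12φ. Setting this to zero and multiplying by φ: 12φ² + 6φ − 6 = 0.
φ = (−6 + √(6² + 4·12·6)) / (2·12) = (−6 + √324) / 24 = (−6 + 18)/24 = 1/2.
ℓ''(φ) = −6/φ² − 12 < 0, confirming a maximum.

φ̂_MAP = 0.500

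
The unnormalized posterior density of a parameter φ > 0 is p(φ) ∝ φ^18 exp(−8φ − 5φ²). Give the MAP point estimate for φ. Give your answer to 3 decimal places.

ℓ'(φ) = 18/φ − 8 − 10φ. Setting this to zero and multiplying by φ: 10φ² + 8φ − 18 = 0.
φ = (−8 + √(8² + 4·10·18)) / (2·10) = (−8 + √784) / 20 = (−8 + 28)/20 = 1.
ℓ''(φ) = −18/φ² − 10 < 0, confirming a maximum.

φ̂_MAP = 1.000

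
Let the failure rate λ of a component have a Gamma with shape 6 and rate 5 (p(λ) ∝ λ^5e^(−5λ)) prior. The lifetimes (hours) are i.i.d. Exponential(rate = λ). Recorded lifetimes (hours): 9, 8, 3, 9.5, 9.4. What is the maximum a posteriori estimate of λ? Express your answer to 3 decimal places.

The Exponential(rate=λ) likelihood is ∝ λ^n e^(−λΣtᵢ). Here n = 5 and Σtᵢ = 9 + 8 + 3 + 9.5 + 9.4 = 38.9.
Posterior ∝ λ^5e^(−5λ) · λ^5e^(−38.9λ) = λ^10e^(−43.9λ), i.e. Gamma(11, 43.9).
Mode = (a−1)/b = 10/43.9 ≈ 0.228.

λ̂_MAP = 0.228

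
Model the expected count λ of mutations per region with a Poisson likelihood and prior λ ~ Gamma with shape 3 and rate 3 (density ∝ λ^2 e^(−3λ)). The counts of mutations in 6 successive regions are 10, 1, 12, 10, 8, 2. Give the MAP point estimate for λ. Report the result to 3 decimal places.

λ̂_MAP = 5.000

Σxᵢ = 10+1+12+10+8+2 = 43, with n = 6.
Posterior ∝ λ^2e^(−3λ) · λ^43e^(−6λ) = λ^45e^(−9λ), i.e. Gamma(shape=46, rate=9).
The mode of a Gamma(a, b) with a ≥ 1 (shape–rate) is (a−1)/b = 45/9 ≈ 5.000.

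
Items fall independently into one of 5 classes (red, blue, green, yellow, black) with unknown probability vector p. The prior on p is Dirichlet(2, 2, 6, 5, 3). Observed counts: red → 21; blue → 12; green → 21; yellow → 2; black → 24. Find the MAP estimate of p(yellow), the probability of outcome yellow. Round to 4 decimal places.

MAP estimate of p(yellow) = 0.0645

The posterior is Dirichlet(αᵢ + nᵢ) = Dirichlet(23, 14, 27, 7, 27).
For a Dirichlet(a₁,…,a_K) with all aᵢ > 1, the mode has j-th component (aⱼ − 1)/(Σaᵢ − K).
Here Σaᵢ = 98 and K = 5, so p(yellow) = (7 − 1)/(98 − 5) = 6/93 ≈ 0.0645.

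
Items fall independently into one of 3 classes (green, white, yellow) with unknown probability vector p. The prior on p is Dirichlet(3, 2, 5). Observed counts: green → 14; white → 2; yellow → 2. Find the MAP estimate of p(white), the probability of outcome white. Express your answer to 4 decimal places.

MAP estimate of p(white) = 0.1200

The posterior is Dirichlet(αᵢ + nᵢ) = Dirichlet(17, 4, 7).
For a Dirichlet(a₁,…,a_K) with all aᵢ > 1, the mode has j-th component (aⱼ − 1)/(Σaᵢ − K).
Here Σaᵢ = 28 and K = 3, so p(white) = (4 − 1)/(28 − 3) = 3/25 ≈ 0.1200.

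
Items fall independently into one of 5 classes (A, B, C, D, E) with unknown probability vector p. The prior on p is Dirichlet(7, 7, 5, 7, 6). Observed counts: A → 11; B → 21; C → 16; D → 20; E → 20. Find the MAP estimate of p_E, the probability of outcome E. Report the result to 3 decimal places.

MAP estimate of p_E = 0.217

The posterior is Dirichlet(αᵢ + nᵢ) = Dirichlet(18, 28, 21, 27, 26).
For a Dirichlet(a₁,…,a_K) with all aᵢ > 1, the mode has j-th component (aⱼ − 1)/(Σaᵢ − K).
Here Σaᵢ = 120 and K = 5, so p_E = (26 − 1)/(120 − 5) = 25/115 ≈ 0.217.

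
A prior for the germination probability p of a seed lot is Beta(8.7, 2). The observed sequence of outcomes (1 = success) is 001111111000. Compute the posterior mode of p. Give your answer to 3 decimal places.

p̂_MAP = 0.710

Prior: Beta(8.7, 2).
Data: 7 successes in 12 trials (from the sequence). The binomial likelihood contributes p^7(1−p)^5, so the posterior is Beta(8.7+7, 2+5) = Beta(15.7, 7).
For Beta(a, b) with a, b > 1 the mode is (a−1)/(a+b−2) = 14.7/20.7 ≈ 0.710.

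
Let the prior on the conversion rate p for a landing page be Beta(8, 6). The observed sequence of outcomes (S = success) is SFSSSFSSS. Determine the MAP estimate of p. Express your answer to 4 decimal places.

Prior: Beta(8, 6).
Data: 7 successes in 9 trials (from the sequence). The binomial likelihood contributes p^7(1−p)^2, so the posterior is Beta(8+7, 6+2) = Beta(15, 8).
For Beta(a, b) with a, b > 1 the mode is (a−1)/(a+b−2) = 14/21 ≈ 0.6667.

p̂_MAP = 0.6667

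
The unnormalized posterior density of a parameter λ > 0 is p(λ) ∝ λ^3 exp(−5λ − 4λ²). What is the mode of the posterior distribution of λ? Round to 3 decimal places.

ℓ'(λ) = 3/λ − 5 − 8λ. Setting this to zero and multiplying by λ: 8λ² + 5λ − 3 = 0.
λ = (−5 + √(5² + 4·8·3)) / (2·8) = (−5 + √121) / 16 = (−5 + 11)/16 = 3/8.
ℓ''(λ) = −3/λ² − 8 < 0, confirming a maximum.

λ̂_MAP = 0.375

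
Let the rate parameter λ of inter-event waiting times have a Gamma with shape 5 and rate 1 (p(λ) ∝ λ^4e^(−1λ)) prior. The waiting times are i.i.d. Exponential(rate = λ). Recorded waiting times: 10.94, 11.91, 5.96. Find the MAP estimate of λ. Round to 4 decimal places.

λ̂_MAP = 0.2348

The Exponential(rate=λ) likelihood is ∝ λ^n e^(−λΣtᵢ). Here n = 3 and Σtᵢ = 10.94 + 11.91 + 5.96 = 28.81.
Posterior ∝ λ^4e^(−1λ) · λ^3e^(−28.81λ) = λ^7e^(−29.81λ), i.e. Gamma(8, 29.81).
Mode = (a−1)/b = 7/29.81 ≈ 0.2348.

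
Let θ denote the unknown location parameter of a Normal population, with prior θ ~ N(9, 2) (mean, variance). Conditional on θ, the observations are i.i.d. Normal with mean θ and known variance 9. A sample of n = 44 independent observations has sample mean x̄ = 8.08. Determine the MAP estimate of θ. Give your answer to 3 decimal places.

θ̂_MAP = 8.165

n = 44, x̄ = 8.08.
For a Normal prior and Normal likelihood with known variance, the posterior is Normal; its mode equals its mean, the precision-weighted average.
Prior precision 1/σ₀² = 1/2 = 0.5; data precision n/σ² = 44/9.
θ̂ = (0.5·9 + (44/9)·8.08) / (0.5 + 44/9) = (19801/450)/(97/18) = 19801/2425 ≈ 8.165.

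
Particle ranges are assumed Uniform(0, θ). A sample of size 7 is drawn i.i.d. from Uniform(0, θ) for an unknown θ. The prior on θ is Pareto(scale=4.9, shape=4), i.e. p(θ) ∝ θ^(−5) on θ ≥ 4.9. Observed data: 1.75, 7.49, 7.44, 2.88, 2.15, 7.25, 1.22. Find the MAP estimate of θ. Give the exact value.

The Uniform(0, θ) likelihood is θ^(−n) for θ ≥ max(xᵢ), zero otherwise. Here max(xᵢ) = 7.49.
Posterior ∝ θ^(−5) · θ^(−7) = θ^(−12) on θ ≥ max(4.9, 7.49) = 7.49.
This density is strictly decreasing in θ, so the posterior mode lies at the lower boundary of the support.

θ̂_MAP = 7.49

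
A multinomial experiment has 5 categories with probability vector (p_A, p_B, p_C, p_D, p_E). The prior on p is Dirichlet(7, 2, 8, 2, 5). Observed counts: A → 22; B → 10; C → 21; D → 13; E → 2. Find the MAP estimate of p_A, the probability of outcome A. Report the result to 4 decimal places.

MAP estimate of p_A = 0.3218

The posterior is Dirichlet(αᵢ + nᵢ) = Dirichlet(29, 12, 29, 15, 7).
For a Dirichlet(a₁,…,a_K) with all aᵢ > 1, the mode has j-th component (aⱼ − 1)/(Σaᵢ − K).
Here Σaᵢ = 92 and K = 5, so p_A = (29 − 1)/(92 − 5) = 28/87 ≈ 0.3218.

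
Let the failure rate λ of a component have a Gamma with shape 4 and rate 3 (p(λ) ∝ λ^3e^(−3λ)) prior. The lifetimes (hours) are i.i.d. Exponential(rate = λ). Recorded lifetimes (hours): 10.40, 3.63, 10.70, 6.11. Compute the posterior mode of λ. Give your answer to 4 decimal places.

The Exponential(rate=λ) likelihood is ∝ λ^n e^(−λΣtᵢ). Here n = 4 and Σtᵢ = 10.40 + 3.63 + 10.70 + 6.11 = 30.84.
Posterior ∝ λ^3e^(−3λ) · λ^4e^(−30.84λ) = λ^7e^(−33.84λ), i.e. Gamma(8, 33.84).
Mode = (a−1)/b = 7/33.84 ≈ 0.2069.

λ̂_MAP = 0.2069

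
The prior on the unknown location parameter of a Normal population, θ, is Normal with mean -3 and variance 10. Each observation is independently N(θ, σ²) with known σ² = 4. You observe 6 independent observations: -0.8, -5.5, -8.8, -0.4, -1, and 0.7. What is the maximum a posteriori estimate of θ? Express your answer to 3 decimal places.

n = 6; x̄ = ((-0.8) + (-5.5) + (-8.8) + (-0.4) + (-1) + 0.7)/6 = -15.8/6 = -79/30 ≈ -2.6333.
For a Normal prior and Normal likelihood with known variance, the posterior is Normal; its mode equals its mean, the precision-weighted average.
Prior precision 1/σ₀² = 1/10 = 0.1; data precision n/σ² = 6/4 = 1.5.
θ̂ = (0.1·(-3) + 1.5·(-79/30)) / (0.1 + 1.5) = (-4.25)/1.6 = -2.65625 ≈ -2.656.

θ̂_MAP = -2.656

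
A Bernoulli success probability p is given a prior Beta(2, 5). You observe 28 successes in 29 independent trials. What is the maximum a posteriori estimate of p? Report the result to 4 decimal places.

p̂_MAP = 0.8529

Prior: Beta(2, 5).
Data: 28 successes in 29 trials. The binomial likelihood contributes p^28(1−p)^1, so the posterior is Beta(2+28, 5+1) = Beta(30, 6).
For Beta(a, b) with a, b > 1 the mode is (a−1)/(a+b−2) = 29/34 ≈ 0.8529.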